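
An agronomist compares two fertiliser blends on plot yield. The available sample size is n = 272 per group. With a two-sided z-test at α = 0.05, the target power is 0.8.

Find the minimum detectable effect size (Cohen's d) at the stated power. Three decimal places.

d ≈ 0.240

Need Φ(δ − 1.960) = 0.8, so δ = 1.960 + 0.842 = 2.802.
(Lower-tail contribution to power is negligible for δ > 0.)
δ = d·√(n/2) ⇒ d = δ/√(n/2) = 2.802/√(272/2) = 0.2402.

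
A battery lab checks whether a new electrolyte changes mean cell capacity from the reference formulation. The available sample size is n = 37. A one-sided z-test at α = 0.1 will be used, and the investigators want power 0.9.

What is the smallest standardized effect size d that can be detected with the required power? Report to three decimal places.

d ≈ 0.421

Required noncentrality: δ = z_{0.1} + z_{0.10} = 1.282 + 1.282 = 2.563.
δ = d·√n ⇒ d = δ/√n = 2.563/√37 = 0.4214.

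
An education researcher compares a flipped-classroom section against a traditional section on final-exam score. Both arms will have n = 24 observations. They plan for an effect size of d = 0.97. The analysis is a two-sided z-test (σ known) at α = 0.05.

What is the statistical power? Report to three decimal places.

Noncentrality parameter: δ = d·√(n/2) = 0.97 × √(24/2) = 3.3602
Two-sided α = 0.05 → critical value z_{0.025} = 1.960.
Power = Φ(δ − 1.960) + Φ(−δ − 1.960) = Φ(1.400) + Φ(-5.320) = 0.9193 + 0.0000 = 0.9193.

Power ≈ 0.919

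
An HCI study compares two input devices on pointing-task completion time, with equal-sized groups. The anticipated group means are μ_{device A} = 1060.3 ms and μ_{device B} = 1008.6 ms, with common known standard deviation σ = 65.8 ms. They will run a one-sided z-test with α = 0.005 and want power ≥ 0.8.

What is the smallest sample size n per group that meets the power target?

Standardized effect: d = |μ_{device A} − μ_{device B}| / σ = |1060.3 − 1008.6| / 65.8 = 0.7857
For power 0.8 need Φ(δ − z_{0.005}) = 0.8, so δ = z_{0.005} + z_{0.20} = 2.576 + 0.842 = 3.417.
δ = d·√(n/2) ⇒ n = 2(δ/d)² = 2 × (3.417 / 0.7857)² = 37.84.
Round up to the next whole unit.

n = 38 per group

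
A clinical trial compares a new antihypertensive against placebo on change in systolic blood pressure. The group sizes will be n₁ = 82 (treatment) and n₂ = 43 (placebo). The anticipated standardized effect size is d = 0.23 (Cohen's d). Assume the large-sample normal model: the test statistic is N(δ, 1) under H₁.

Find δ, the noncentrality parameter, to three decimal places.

δ = d / √(1/n₁ + 1/n₂) = 0.23 / √(1/82 + 1/43) = 1.2216

δ ≈ 1.222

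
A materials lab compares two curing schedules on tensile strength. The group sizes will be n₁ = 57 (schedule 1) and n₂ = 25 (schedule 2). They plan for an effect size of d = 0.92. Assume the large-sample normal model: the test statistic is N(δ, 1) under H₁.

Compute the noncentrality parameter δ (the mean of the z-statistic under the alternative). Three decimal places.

δ = d / √(1/n₁ + 1/n₂) = 0.92 / √(1/57 + 1/25) = 3.8352

δ ≈ 3.835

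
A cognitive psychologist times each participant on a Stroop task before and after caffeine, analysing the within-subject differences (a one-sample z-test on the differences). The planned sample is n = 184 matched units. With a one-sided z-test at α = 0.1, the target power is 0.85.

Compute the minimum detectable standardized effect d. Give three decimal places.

Need Φ(δ − 1.282) = 0.85, so δ = 1.282 + 1.036 = 2.318.
δ = d·√n ⇒ d = δ/√n = 2.318/√184 = 0.1709.

d ≈ 0.171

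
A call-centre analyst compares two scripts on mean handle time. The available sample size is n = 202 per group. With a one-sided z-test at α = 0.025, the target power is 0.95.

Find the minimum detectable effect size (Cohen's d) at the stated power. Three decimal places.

Need Φ(δ − 1.960) = 0.95, so δ = 1.960 + 1.645 = 3.605.
δ = d·√(n/2) ⇒ d = δ/√(n/2) = 3.605/√(202/2) = 0.3587.

d ≈ 0.359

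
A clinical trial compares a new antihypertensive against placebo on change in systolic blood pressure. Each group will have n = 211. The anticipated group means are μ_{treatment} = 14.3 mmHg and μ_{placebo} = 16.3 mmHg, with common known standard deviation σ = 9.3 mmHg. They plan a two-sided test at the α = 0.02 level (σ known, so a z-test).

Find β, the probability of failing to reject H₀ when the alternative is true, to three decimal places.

Standardized effect: d = |μ_{treatment} − μ_{placebo}| / σ = |14.3 − 16.3| / 9.3 = 0.2151
Noncentrality parameter: δ = d·√(n/2) = 0.2151 × √(211/2) = 2.2089
Critical value for a two-sided test at α = 0.02: z_{α/2} = 2.326.
Power = Φ(δ − 2.326) + Φ(−δ − 2.326) = Φ(-0.117) + Φ(-4.535) = 0.4532 + 0.0000 = 0.4532.
Type II error: β = 1 − power = 1 − 0.4532 = 0.5468.

β ≈ 0.547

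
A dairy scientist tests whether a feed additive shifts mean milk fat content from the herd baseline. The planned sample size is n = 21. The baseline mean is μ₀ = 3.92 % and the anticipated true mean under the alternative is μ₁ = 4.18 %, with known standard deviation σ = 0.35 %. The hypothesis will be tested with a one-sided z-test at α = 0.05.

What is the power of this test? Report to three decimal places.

Power ≈ 0.961

Standardized effect: d = |μ₁ − μ₀| / σ = |4.18 − 3.92| / 0.35 = 0.7429
Noncentrality parameter: δ = d·√n = 0.7429 × √21 = 3.4042
Critical value for a one-sided test at α = 0.05: z_α = 1.645.
Power = Φ(δ − 1.645) = Φ(1.759) = 0.9607.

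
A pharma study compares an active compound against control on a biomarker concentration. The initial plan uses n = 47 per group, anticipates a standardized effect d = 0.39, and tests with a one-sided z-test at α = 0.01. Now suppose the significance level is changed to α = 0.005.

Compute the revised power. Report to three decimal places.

δ = d·√(n/2) = 0.39 × √(47/2) = 1.8906 (unchanged). New critical value: z_{0.005} = 2.576.
Revised power = Φ(δ − 2.576) = Φ(-0.685) = 0.2466.

Power ≈ 0.247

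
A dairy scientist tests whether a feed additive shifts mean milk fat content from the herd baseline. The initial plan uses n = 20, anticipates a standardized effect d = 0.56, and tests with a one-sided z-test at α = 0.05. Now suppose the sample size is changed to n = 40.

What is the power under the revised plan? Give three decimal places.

Power ≈ 0.971

With n = 40: δ = d·√n = 0.56 × √40 = 3.5418. Critical value z_{0.05} = 1.645.
Revised power = Φ(δ − 1.645) = Φ(1.897) = 0.9711.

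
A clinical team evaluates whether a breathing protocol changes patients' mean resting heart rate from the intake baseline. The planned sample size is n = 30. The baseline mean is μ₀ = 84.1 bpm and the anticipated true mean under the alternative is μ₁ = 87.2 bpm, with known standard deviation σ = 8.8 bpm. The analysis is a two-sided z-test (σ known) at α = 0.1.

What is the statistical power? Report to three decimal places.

Power ≈ 0.612

Standardized effect: d = |μ₁ − μ₀| / σ = |87.2 − 84.1| / 8.8 = 0.3523
Noncentrality parameter: δ = d·√n = 0.3523 × √30 = 1.9295
Two-sided α = 0.1 → critical value z_{0.05} = 1.645.
Power = Φ(δ − 1.645) + Φ(−δ − 1.645) = Φ(0.285) + Φ(-3.574) = 0.6120 + 0.0002 = 0.6122.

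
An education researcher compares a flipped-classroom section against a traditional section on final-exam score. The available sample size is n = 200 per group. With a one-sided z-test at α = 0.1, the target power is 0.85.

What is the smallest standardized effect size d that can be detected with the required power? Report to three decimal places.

d ≈ 0.232

Required noncentrality: δ = z_{0.1} + z_{0.15} = 1.282 + 1.036 = 2.318.
δ = d·√(n/2) ⇒ d = δ/√(n/2) = 2.318/√(200/2) = 0.2318.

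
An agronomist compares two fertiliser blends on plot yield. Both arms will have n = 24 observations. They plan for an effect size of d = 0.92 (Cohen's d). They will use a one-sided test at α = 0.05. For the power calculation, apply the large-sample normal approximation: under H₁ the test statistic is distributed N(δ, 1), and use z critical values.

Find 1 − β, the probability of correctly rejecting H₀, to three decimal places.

Power ≈ 0.938

Noncentrality parameter: δ = d·√(n/2) = 0.92 × √(24/2) = 3.1870
Critical value for a one-sided test at α = 0.05: z_α = 1.645.
Power = P(Z > 1.645 − δ) = Φ(1.542) = 0.9385.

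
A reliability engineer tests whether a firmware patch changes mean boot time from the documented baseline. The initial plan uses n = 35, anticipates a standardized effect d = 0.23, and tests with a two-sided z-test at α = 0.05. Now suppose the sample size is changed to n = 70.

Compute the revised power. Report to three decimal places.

With n = 70: δ = d·√n = 0.23 × √70 = 1.9243. Critical value z_{0.025} = 1.960.
Revised power = Φ(δ − 1.960) + Φ(−δ − 1.960) = Φ(-0.036) + Φ(-3.884) = 0.4858 + 0.0001 = 0.4858.

Power ≈ 0.486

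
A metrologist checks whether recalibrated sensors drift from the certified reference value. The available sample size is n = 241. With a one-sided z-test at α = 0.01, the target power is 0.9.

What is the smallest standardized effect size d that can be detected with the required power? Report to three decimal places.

d ≈ 0.232

Need Φ(δ − 2.326) = 0.9, so δ = 2.326 + 1.282 = 3.608.
δ = d·√n ⇒ d = δ/√n = 3.608/√241 = 0.2324.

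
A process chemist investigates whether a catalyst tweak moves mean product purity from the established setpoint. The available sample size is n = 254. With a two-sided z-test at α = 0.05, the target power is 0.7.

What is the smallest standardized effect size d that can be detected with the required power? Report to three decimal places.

Required noncentrality: δ = z_{0.025} + z_{0.30} = 1.960 + 0.524 = 2.484.
(The second rejection-region term Φ(−δ − z_{α/2}) is negligible and dropped.)
δ = d·√n ⇒ d = δ/√n = 2.484/√254 = 0.1559.

d ≈ 0.156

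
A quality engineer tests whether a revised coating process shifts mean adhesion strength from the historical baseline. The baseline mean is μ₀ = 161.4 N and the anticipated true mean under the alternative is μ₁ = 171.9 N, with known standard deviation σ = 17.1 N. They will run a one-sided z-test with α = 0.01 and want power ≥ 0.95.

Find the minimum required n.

n = 42

Standardized effect: d = |μ₁ − μ₀| / σ = |171.9 − 161.4| / 17.1 = 0.6140
For power 0.95 need Φ(δ − z_{0.01}) = 0.95, so δ = z_{0.01} + z_{0.05} = 2.326 + 1.645 = 3.971.
δ = d·√n ⇒ n = (δ/d)² = (3.971 / 0.6140)² = 41.83.
Rounding up, n = 42.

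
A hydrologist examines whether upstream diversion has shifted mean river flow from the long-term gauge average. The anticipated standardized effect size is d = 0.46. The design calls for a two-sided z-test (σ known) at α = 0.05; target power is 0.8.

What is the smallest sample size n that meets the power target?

For power 0.8 need Φ(δ − z_{0.025}) = 0.8, so δ = z_{0.025} + z_{0.20} = 1.960 + 0.842 = 2.802.
(Ignoring the negligible lower-tail rejection probability gives the usual closed-form inversion.)
δ = d·√n ⇒ n = (δ/d)² = (2.802 / 0.46)² = 37.09.
Rounding up, n = 38.

n = 38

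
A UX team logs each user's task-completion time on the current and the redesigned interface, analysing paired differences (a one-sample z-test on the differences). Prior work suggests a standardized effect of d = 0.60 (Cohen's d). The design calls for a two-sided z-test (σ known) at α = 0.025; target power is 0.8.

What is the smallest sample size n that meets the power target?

For power 0.8 need Φ(δ − z_{0.0125}) = 0.8, so δ = z_{0.0125} + z_{0.20} = 2.241 + 0.842 = 3.083.
(Ignoring the negligible lower-tail rejection probability gives the usual closed-form inversion.)
δ = d·√n ⇒ n = (δ/d)² = (3.083 / 0.60)² = 26.40.
Round up to the next whole unit.

n = 27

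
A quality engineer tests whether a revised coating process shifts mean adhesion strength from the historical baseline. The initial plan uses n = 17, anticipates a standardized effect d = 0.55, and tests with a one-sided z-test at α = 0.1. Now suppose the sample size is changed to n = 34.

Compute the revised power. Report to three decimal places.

With n = 34: δ = d·√n = 0.55 × √34 = 3.2070. Critical value z_{0.1} = 1.282.
Revised power = Φ(δ − 1.282) = Φ(1.925) = 0.9729.

Power ≈ 0.973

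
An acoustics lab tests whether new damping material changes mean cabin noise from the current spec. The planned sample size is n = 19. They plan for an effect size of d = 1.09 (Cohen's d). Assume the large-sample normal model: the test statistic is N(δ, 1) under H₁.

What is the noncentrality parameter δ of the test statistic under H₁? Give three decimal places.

δ ≈ 4.751

δ = d·√n = 1.09 × √19 = 4.7512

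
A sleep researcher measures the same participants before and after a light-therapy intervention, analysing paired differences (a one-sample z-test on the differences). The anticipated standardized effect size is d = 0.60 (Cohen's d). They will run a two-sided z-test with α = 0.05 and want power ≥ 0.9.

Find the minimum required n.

n = 30

For power 0.9 need Φ(δ − z_{0.025}) = 0.9, so δ = z_{0.025} + z_{0.10} = 1.960 + 1.282 = 3.242.
(For δ > 0 the lower-tail rejection region contributes negligibly to power, so the one-term inversion is standard.)
δ = d·√n ⇒ n = (δ/d)² = (3.242 / 0.60)² = 29.19.
Round up to the next whole unit.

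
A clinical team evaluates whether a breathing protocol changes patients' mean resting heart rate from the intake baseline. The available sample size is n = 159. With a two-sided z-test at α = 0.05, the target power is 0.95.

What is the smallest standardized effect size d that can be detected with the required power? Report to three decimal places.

Need Φ(δ − 1.960) = 0.95, so δ = 1.960 + 1.645 = 3.605.
(Lower-tail contribution to power is negligible for δ > 0.)
δ = d·√n ⇒ d = δ/√n = 3.605/√159 = 0.2859.

d ≈ 0.286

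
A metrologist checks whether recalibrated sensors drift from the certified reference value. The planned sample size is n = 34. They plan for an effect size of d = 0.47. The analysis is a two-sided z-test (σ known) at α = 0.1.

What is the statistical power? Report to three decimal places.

Power ≈ 0.863

Noncentrality parameter: δ = d·√n = 0.47 × √34 = 2.7405
Critical value for a two-sided test at α = 0.1: z_{α/2} = 1.645.
Power = Φ(δ − 1.645) + Φ(−δ − 1.645) = Φ(1.096) + Φ(-4.385) = 0.8634 + 0.0000 = 0.8634.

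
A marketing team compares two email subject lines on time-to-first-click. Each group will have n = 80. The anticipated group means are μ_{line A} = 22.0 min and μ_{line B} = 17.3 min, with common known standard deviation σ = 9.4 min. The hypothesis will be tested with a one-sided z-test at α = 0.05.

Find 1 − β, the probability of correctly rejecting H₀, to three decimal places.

Power ≈ 0.935

Standardized effect: d = |μ_{line A} − μ_{line B}| / σ = |22.0 − 17.3| / 9.4 = 0.5000
Noncentrality parameter: δ = d·√(n/2) = 0.5000 × √(80/2) = 3.1623
One-sided α = 0.05 → critical value z_{0.05} = 1.645.
Power = Φ(δ − 1.645) = Φ(1.517) = 0.9354.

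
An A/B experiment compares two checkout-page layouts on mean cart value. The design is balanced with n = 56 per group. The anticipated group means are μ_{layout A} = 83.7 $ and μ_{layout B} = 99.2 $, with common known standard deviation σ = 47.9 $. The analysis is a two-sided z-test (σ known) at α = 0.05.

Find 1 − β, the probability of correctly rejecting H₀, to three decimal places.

Power ≈ 0.402

Standardized effect: d = |μ_{layout A} − μ_{layout B}| / σ = |83.7 − 99.2| / 47.9 = 0.3236
Noncentrality parameter: δ = d·√(n/2) = 0.3236 × √(56/2) = 1.7123
Critical value for a two-sided test at α = 0.05: z_{α/2} = 1.960.
Power = Φ(δ − 1.960) + Φ(−δ − 1.960) = Φ(-0.248) + Φ(-3.672) = 0.4022 + 0.0001 = 0.4023.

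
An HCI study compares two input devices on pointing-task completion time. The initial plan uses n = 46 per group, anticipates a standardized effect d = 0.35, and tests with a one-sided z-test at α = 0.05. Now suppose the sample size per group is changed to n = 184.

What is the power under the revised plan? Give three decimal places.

With n = 184 per group: δ = d·√(n/2) = 0.35 × √(184/2) = 3.3571. Critical value z_{0.05} = 1.645.
Revised power = P(Z > 1.645 − δ) = Φ(1.712) = 0.9566.

Power ≈ 0.957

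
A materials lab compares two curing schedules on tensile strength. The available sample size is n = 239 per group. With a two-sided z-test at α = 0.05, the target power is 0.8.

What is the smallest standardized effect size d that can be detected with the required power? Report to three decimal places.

Required noncentrality: δ = z_{0.025} + z_{0.20} = 1.960 + 0.842 = 2.802.
(The second rejection-region term Φ(−δ − z_{α/2}) is negligible and dropped.)
δ = d·√(n/2) ⇒ d = δ/√(n/2) = 2.802/√(239/2) = 0.2563.

d ≈ 0.256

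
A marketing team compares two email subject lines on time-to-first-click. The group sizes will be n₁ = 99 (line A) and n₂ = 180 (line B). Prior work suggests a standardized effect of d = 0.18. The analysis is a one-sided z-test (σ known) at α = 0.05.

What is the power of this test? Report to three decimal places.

Noncentrality parameter: δ = d / √(1/n₁ + 1/n₂) = 0.18 / √(1/99 + 1/180) = 1.4385
Critical value for a one-sided test at α = 0.05: z_α = 1.645.
Power = Φ(δ − 1.645) = Φ(-0.206) = 0.4183.

Power ≈ 0.418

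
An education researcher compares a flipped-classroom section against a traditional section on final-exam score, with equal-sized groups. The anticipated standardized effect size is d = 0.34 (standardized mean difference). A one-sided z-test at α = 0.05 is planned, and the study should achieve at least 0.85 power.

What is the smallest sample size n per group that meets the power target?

n = 125 per group

Set Φ(δ − 1.645) = 0.85; then δ − 1.645 = Φ⁻¹(0.85) = 1.036, giving δ = 2.681.
δ = d·√(n/2) ⇒ n = 2(δ/d)² = 2 × (2.681 / 0.34)² = 124.38.
Rounding up, n = 125 per group.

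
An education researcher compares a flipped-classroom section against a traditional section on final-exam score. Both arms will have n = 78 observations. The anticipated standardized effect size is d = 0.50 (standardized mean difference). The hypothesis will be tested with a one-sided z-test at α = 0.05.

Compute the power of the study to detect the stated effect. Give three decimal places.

Noncentrality parameter: δ = d·√(n/2) = 0.50 × √(78/2) = 3.1225
One-sided α = 0.05 → critical value z_{0.05} = 1.645.
Power = P(Z > 1.645 − δ) = Φ(1.478) = 0.9302.

Power ≈ 0.930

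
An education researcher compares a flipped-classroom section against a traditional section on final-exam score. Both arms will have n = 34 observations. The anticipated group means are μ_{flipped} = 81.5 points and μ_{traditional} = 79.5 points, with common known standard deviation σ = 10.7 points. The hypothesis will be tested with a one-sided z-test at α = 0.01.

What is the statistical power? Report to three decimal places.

Power ≈ 0.060

Standardized effect: d = |μ_{flipped} − μ_{traditional}| / σ = |81.5 − 79.5| / 10.7 = 0.1869
Noncentrality parameter: δ = d·√(n/2) = 0.1869 × √(34/2) = 0.7707
Critical value for a one-sided test at α = 0.01: z_α = 2.326.
Power = P(Z > 2.326 − δ) = Φ(-1.556) = 0.0599.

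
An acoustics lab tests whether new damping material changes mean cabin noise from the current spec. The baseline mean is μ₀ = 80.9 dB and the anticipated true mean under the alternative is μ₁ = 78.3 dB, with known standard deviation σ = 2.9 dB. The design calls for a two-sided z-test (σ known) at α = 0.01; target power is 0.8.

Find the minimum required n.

n = 15

Standardized effect: d = |μ₁ − μ₀| / σ = |78.3 − 80.9| / 2.9 = 0.8966
For power 0.8 need Φ(δ − z_{0.005}) = 0.8, so δ = z_{0.005} + z_{0.20} = 2.576 + 0.842 = 3.417.
(The Φ(−δ − z_{α/2}) term is vanishingly small for δ > 0 and is dropped in the standard sample-size formula.)
δ = d·√n ⇒ n = (δ/d)² = (3.417 / 0.8966)² = 14.53.
Round up to the next whole unit.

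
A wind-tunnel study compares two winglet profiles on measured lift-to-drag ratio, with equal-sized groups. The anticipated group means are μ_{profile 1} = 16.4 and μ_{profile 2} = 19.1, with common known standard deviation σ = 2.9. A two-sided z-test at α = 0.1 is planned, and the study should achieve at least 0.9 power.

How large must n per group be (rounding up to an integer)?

n = 20 per group

Standardized effect: d = |μ_{profile 1} − μ_{profile 2}| / σ = |16.4 − 19.1| / 2.9 = 0.9310
For power 0.9 need Φ(δ − z_{0.05}) = 0.9, so δ = z_{0.05} + z_{0.10} = 1.645 + 1.282 = 2.926.
(For δ > 0 the lower-tail rejection region contributes negligibly to power, so the one-term inversion is standard.)
δ = d·√(n/2) ⇒ n = 2(δ/d)² = 2 × (2.926 / 0.9310)² = 19.76.
Rounding up, n = 20 per group.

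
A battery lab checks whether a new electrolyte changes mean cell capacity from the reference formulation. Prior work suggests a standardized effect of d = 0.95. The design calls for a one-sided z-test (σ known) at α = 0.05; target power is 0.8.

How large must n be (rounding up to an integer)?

n = 7

For power 0.8 need Φ(δ − z_{0.05}) = 0.8, so δ = z_{0.05} + z_{0.20} = 1.645 + 0.842 = 2.486.
δ = d·√n ⇒ n = (δ/d)² = (2.486 / 0.95)² = 6.85.
Rounding up, n = 7.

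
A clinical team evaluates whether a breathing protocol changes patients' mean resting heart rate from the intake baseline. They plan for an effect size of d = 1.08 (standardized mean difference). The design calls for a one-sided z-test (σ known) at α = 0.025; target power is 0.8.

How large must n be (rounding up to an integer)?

n = 7

Set Φ(δ − 1.960) = 0.8; then δ − 1.960 = Φ⁻¹(0.8) = 0.842, giving δ = 2.802.
δ = d·√n ⇒ n = (δ/d)² = (2.802 / 1.08)² = 6.73.
Rounding up, n = 7.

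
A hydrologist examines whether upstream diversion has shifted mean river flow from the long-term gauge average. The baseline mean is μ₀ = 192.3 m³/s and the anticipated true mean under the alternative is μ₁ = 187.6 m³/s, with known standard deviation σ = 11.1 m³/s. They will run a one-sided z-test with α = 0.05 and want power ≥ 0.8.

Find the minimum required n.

n = 35

Standardized effect: d = |μ₁ − μ₀| / σ = |187.6 − 192.3| / 11.1 = 0.4234
For power 0.8 need Φ(δ − z_{0.05}) = 0.8, so δ = z_{0.05} + z_{0.20} = 1.645 + 0.842 = 2.486.
δ = d·√n ⇒ n = (δ/d)² = (2.486 / 0.4234)² = 34.48.
Rounding up, n = 35.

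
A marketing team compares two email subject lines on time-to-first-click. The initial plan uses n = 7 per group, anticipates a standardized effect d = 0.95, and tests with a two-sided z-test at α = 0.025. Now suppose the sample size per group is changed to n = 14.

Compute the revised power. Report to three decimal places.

Power ≈ 0.607

With n = 14 per group: δ = d·√(n/2) = 0.95 × √(14/2) = 2.5135. Critical value z_{0.0125} = 2.241.
Revised power = Φ(δ − 2.241) + Φ(−δ − 2.241) = Φ(0.272) + Φ(-4.755) = 0.6072 + 0.0000 = 0.6072.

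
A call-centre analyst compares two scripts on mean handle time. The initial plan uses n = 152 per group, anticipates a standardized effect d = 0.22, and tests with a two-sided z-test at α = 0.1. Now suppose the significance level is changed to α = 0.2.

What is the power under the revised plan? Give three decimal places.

Power ≈ 0.738

δ = d·√(n/2) = 0.22 × √(152/2) = 1.9179 (unchanged). New critical value: z_{0.1} = 1.282.
Revised power = Φ(δ − 1.282) + Φ(−δ − 1.282) = Φ(0.636) + Φ(-3.199) = 0.7377 + 0.0007 = 0.7384.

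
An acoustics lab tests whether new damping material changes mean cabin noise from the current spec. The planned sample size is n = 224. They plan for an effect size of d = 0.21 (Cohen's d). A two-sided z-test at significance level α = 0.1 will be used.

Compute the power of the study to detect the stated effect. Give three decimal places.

Power ≈ 0.933

Noncentrality parameter: δ = d·√n = 0.21 × √224 = 3.1430
Critical value for a two-sided test at α = 0.1: z_{α/2} = 1.645.
Power = Φ(δ − 1.645) + Φ(−δ − 1.645) = Φ(1.498) + Φ(-4.788) = 0.9330 + 0.0000 = 0.9330.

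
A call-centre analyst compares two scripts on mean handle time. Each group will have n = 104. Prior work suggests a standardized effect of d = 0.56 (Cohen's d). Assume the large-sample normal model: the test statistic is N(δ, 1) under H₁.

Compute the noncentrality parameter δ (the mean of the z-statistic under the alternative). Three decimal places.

δ ≈ 4.038

δ = d·√(n/2) = 0.56 × √(104/2) = 4.0382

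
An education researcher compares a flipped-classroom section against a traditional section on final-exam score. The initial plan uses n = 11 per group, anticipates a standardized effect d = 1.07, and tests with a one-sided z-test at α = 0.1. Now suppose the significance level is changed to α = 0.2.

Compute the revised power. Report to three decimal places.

δ = d·√(n/2) = 1.07 × √(11/2) = 2.5094 (unchanged). New critical value: z_{0.2} = 0.842.
Revised power = Φ(δ − 0.842) = Φ(1.668) = 0.9523.

Power ≈ 0.952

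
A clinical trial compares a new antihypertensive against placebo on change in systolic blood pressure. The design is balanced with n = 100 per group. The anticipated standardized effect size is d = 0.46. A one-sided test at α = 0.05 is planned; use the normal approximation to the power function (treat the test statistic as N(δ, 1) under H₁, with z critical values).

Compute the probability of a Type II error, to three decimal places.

Noncentrality parameter: δ = d·√(n/2) = 0.46 × √(100/2) = 3.2527
Critical value for a one-sided test at α = 0.05: z_α = 1.645.
Power = Φ(δ − 1.645) = Φ(1.608) = 0.9461.
Type II error: β = 1 − power = 1 − 0.9461 = 0.0539.

β ≈ 0.054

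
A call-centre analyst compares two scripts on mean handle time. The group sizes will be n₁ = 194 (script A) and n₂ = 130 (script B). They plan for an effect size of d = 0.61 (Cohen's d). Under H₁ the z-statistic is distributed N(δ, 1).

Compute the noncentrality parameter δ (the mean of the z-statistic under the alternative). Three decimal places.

δ ≈ 5.382

δ = d / √(1/n₁ + 1/n₂) = 0.61 / √(1/194 + 1/130) = 5.3818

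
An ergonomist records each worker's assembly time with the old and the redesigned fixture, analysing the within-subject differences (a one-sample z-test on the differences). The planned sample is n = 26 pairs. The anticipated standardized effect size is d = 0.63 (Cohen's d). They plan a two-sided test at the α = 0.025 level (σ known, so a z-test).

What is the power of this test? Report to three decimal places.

Power ≈ 0.834

Noncentrality parameter: δ = d·√n = 0.63 × √26 = 3.2124
Two-sided α = 0.025 → critical value z_{0.0125} = 2.241.
Power = Φ(δ − 2.241) + Φ(−δ − 2.241) = Φ(0.971) + Φ(-5.454) = 0.8342 + 0.0000 = 0.8342.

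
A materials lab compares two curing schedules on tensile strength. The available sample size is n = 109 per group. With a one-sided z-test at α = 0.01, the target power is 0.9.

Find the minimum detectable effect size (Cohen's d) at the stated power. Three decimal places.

d ≈ 0.489

Required noncentrality: δ = z_{0.01} + z_{0.10} = 2.326 + 1.282 = 3.608.
δ = d·√(n/2) ⇒ d = δ/√(n/2) = 3.608/√(109/2) = 0.4887.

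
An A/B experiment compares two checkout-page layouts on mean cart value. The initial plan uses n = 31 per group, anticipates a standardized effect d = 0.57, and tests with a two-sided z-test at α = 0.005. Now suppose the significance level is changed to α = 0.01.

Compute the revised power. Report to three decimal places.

Power ≈ 0.370

δ = d·√(n/2) = 0.57 × √(31/2) = 2.2441 (unchanged). New critical value: z_{0.005} = 2.576.
Revised power = Φ(δ − 2.576) + Φ(−δ − 2.576) = Φ(-0.332) + Φ(-4.820) = 0.3700 + 0.0000 = 0.3700.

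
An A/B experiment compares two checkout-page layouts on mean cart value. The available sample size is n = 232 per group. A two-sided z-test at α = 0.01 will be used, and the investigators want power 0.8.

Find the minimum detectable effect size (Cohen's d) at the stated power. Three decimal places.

d ≈ 0.317

Need Φ(δ − 2.576) = 0.8, so δ = 2.576 + 0.842 = 3.417.
(The second rejection-region term Φ(−δ − z_{α/2}) is negligible and dropped.)
δ = d·√(n/2) ⇒ d = δ/√(n/2) = 3.417/√(232/2) = 0.3173.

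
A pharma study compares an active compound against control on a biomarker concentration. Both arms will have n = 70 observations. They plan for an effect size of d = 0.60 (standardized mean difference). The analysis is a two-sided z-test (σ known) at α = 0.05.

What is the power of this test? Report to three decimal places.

Noncentrality parameter: δ = d·√(n/2) = 0.60 × √(70/2) = 3.5496
Critical value for a two-sided test at α = 0.05: z_{α/2} = 1.960.
Power = Φ(δ − 1.960) + Φ(−δ − 1.960) = Φ(1.590) + Φ(-5.510) = 0.9440 + 0.0000 = 0.9440.

Power ≈ 0.944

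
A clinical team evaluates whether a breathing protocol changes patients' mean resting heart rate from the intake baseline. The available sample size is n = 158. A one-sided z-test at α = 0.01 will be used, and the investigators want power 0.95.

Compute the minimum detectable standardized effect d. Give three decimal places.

d ≈ 0.316

Required noncentrality: δ = z_{0.01} + z_{0.05} = 2.326 + 1.645 = 3.971.
δ = d·√n ⇒ d = δ/√n = 3.971/√158 = 0.3159.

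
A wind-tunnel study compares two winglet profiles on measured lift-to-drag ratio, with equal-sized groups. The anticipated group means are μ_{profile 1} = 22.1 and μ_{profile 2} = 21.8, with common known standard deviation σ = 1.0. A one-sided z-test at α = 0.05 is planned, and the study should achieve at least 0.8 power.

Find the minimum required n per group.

n = 138 per group

Standardized effect: d = |μ_{profile 1} − μ_{profile 2}| / σ = |22.1 − 21.8| / 1.0 = 0.3000
Set Φ(δ − 1.645) = 0.8; then δ − 1.645 = Φ⁻¹(0.8) = 0.842, giving δ = 2.486.
δ = d·√(n/2) ⇒ n = 2(δ/d)² = 2 × (2.486 / 0.3000)² = 137.39.
Round up to the next whole unit.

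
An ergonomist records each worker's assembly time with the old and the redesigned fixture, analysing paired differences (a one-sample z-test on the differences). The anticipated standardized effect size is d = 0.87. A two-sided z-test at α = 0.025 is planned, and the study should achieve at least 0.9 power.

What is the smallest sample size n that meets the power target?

n = 17

For power 0.9 need Φ(δ − z_{0.0125}) = 0.9, so δ = z_{0.0125} + z_{0.10} = 2.241 + 1.282 = 3.523.
(Ignoring the negligible lower-tail rejection probability gives the usual closed-form inversion.)
δ = d·√n ⇒ n = (δ/d)² = (3.523 / 0.87)² = 16.40.
Round up to the next whole unit.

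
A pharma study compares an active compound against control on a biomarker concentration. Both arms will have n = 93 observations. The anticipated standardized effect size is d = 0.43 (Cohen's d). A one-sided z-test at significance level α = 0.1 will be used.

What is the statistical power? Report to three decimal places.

Power ≈ 0.951

Noncentrality parameter: δ = d·√(n/2) = 0.43 × √(93/2) = 2.9322
Critical value for a one-sided test at α = 0.1: z_α = 1.282.
Power = P(Z > 1.282 − δ) = Φ(1.651) = 0.9506.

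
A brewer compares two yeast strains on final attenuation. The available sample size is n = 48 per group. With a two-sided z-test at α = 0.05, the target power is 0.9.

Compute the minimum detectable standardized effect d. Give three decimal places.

d ≈ 0.662

Need Φ(δ − 1.960) = 0.9, so δ = 1.960 + 1.282 = 3.242.
(Lower-tail contribution to power is negligible for δ > 0.)
δ = d·√(n/2) ⇒ d = δ/√(n/2) = 3.242/√(48/2) = 0.6617.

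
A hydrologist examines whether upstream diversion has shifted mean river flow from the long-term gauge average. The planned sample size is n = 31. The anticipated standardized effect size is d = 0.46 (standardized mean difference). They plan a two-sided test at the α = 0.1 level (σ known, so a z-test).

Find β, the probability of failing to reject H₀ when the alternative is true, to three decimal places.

Noncentrality parameter: δ = d·√n = 0.46 × √31 = 2.5612
Two-sided α = 0.1 → critical value z_{0.05} = 1.645.
Power = Φ(δ − 1.645) + Φ(−δ − 1.645) = Φ(0.916) + Φ(-4.206) = 0.8202 + 0.0000 = 0.8203.
Type II error: β = 1 − power = 1 − 0.8203 = 0.1797.

β ≈ 0.180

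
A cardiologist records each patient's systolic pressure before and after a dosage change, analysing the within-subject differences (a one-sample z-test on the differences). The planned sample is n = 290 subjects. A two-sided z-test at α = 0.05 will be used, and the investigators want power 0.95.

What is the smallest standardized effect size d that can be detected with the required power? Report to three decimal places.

Need Φ(δ − 1.960) = 0.95, so δ = 1.960 + 1.645 = 3.605.
(Lower-tail contribution to power is negligible for δ > 0.)
δ = d·√n ⇒ d = δ/√n = 3.605/√290 = 0.2117.

d ≈ 0.212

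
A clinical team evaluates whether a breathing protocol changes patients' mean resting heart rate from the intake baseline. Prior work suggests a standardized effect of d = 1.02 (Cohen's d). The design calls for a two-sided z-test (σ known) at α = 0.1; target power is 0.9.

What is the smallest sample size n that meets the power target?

n = 9

For power 0.9 need Φ(δ − z_{0.05}) = 0.9, so δ = z_{0.05} + z_{0.10} = 1.645 + 1.282 = 2.926.
(Ignoring the negligible lower-tail rejection probability gives the usual closed-form inversion.)
δ = d·√n ⇒ n = (δ/d)² = (2.926 / 1.02)² = 8.23.
Rounding up, n = 9.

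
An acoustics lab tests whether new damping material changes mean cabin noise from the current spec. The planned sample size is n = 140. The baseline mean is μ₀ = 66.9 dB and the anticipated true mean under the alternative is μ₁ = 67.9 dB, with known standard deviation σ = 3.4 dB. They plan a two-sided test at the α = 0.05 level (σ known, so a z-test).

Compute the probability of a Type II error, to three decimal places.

Standardized effect: d = |μ₁ − μ₀| / σ = |67.9 − 66.9| / 3.4 = 0.2941
Noncentrality parameter: δ = d·√n = 0.2941 × √140 = 3.4800
Two-sided α = 0.05 → critical value z_{0.025} = 1.960.
Power = Φ(δ − 1.960) + Φ(−δ − 1.960) = Φ(1.520) + Φ(-5.440) = 0.9358 + 0.0000 = 0.9358.
Type II error: β = 1 − power = 1 − 0.9358 = 0.0642.

β ≈ 0.064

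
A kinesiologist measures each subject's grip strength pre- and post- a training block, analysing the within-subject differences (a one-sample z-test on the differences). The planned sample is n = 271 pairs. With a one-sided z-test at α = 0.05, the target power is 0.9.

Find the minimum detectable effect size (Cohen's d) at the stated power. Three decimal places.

d ≈ 0.178

Required noncentrality: δ = z_{0.05} + z_{0.10} = 1.645 + 1.282 = 2.926.
δ = d·√n ⇒ d = δ/√n = 2.926/√271 = 0.1778.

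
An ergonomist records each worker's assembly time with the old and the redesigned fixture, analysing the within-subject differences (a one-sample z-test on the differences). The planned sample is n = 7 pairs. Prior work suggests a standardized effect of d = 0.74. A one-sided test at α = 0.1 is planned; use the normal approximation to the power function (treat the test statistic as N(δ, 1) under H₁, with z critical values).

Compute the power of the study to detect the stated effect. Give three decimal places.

Noncentrality parameter: δ = d·√n = 0.74 × √7 = 1.9579
Critical value for a one-sided test at α = 0.1: z_α = 1.282.
Power = Φ(δ − 1.282) = Φ(0.676) = 0.7506.

Power ≈ 0.751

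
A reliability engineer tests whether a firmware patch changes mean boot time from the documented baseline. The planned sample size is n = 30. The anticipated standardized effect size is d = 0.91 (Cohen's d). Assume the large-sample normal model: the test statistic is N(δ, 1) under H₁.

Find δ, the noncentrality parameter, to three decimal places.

δ ≈ 4.984

The noncentrality parameter scales effect size by the design's sample-size factor: δ = d·√n = 0.91 × √30 = 4.9843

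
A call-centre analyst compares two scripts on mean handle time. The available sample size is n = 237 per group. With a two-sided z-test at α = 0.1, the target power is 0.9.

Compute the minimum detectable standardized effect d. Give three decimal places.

d ≈ 0.269

Required noncentrality: δ = z_{0.05} + z_{0.10} = 1.645 + 1.282 = 2.926.
(The second rejection-region term Φ(−δ − z_{α/2}) is negligible and dropped.)
δ = d·√(n/2) ⇒ d = δ/√(n/2) = 2.926/√(237/2) = 0.2688.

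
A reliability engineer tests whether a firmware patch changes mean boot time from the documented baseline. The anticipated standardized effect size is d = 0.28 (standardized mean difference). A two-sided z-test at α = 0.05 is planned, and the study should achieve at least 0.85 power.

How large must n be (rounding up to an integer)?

Set Φ(δ − 1.960) = 0.85; then δ − 1.960 = Φ⁻¹(0.85) = 1.036, giving δ = 2.996.
(For δ > 0 the lower-tail rejection region contributes negligibly to power, so the one-term inversion is standard.)
δ = d·√n ⇒ n = (δ/d)² = (2.996 / 0.28)² = 114.52.
Round up to the next whole unit.

n = 115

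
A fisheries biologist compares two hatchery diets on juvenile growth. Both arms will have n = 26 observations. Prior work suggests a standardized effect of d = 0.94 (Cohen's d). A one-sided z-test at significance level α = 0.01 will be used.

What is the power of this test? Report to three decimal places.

Noncentrality parameter: δ = d·√(n/2) = 0.94 × √(26/2) = 3.3892
One-sided α = 0.01 → critical value z_{0.01} = 2.326.
Power = P(Z > 2.326 − δ) = Φ(1.063) = 0.8561.

Power ≈ 0.856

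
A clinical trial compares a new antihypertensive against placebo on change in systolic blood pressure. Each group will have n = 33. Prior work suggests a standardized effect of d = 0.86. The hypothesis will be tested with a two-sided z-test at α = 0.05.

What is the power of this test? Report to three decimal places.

Noncentrality parameter: δ = d·√(n/2) = 0.86 × √(33/2) = 3.4933
Critical value for a two-sided test at α = 0.05: z_{α/2} = 1.960.
Power = Φ(δ − 1.960) + Φ(−δ − 1.960) = Φ(1.533) + Φ(-5.453) = 0.9374 + 0.0000 = 0.9374.

Power ≈ 0.937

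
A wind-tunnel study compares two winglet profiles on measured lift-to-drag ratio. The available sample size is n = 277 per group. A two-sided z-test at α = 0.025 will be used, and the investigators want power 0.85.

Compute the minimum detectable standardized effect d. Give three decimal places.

d ≈ 0.279

Need Φ(δ − 2.241) = 0.85, so δ = 2.241 + 1.036 = 3.278.
(The second rejection-region term Φ(−δ − z_{α/2}) is negligible and dropped.)
δ = d·√(n/2) ⇒ d = δ/√(n/2) = 3.278/√(277/2) = 0.2785.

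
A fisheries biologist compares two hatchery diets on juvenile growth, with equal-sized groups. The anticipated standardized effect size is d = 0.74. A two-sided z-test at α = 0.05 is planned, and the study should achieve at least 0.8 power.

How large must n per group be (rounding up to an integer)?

Set Φ(δ − 1.960) = 0.8; then δ − 1.960 = Φ⁻¹(0.8) = 0.842, giving δ = 2.802.
(For δ > 0 the lower-tail rejection region contributes negligibly to power, so the one-term inversion is standard.)
δ = d·√(n/2) ⇒ n = 2(δ/d)² = 2 × (2.802 / 0.74)² = 28.67.
Rounding up, n = 29 per group.

n = 29 per group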